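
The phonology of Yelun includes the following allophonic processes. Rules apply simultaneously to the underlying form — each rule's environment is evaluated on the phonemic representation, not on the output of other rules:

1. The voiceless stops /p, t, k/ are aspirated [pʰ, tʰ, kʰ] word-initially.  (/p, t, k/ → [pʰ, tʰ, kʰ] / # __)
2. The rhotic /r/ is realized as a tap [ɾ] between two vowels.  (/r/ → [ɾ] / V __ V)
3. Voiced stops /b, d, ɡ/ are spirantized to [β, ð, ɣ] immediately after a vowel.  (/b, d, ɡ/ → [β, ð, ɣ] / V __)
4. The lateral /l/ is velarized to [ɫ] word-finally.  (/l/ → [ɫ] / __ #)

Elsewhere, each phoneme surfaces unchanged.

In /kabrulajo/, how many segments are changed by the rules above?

Segments that undergo a rule: /k/ → [kʰ] (rule 1); /b/ → [β] (rule 3).
All other segments surface unchanged.

2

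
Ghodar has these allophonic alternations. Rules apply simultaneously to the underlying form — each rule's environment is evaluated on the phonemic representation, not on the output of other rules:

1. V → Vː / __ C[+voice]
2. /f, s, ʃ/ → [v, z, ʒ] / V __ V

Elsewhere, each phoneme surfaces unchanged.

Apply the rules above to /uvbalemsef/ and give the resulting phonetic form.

[uːvbaːleːmsef]

/u/ (word-initial): before a voiced consonant, so rule 1 applies → [uː].
/v/ (between /u/ and /b/): no rule targets it → [v].
/b/ stays [b].
/a/ (between /b/ and /l/): before a voiced consonant, so rule 1 applies → [aː].
/l/ (between /a/ and /e/): no rule targets it → [l].
/e/ meets the environment for rule 1 (before a voiced consonant) → [eː].
/m/ stays [m].
/s/ — between /m/ and /e/; rule 2 does not apply here → [s].
/e/ (between /s/ and /f/) is in the target of rule 1 but the environment (before a voiced consonant) is not met → [e].
/f/ — word-final; rule 2 does not apply here → [f].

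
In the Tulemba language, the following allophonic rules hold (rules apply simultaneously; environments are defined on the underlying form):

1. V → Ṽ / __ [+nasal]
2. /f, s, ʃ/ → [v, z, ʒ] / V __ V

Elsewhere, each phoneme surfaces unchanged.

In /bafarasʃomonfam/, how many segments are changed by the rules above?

Segments that undergo a rule: /f/ → [v] (rule 2); /o/ → [õ] (rule 1); /o/ → [õ] (rule 1); /a/ → [ã] (rule 1).
All other segments surface unchanged.

4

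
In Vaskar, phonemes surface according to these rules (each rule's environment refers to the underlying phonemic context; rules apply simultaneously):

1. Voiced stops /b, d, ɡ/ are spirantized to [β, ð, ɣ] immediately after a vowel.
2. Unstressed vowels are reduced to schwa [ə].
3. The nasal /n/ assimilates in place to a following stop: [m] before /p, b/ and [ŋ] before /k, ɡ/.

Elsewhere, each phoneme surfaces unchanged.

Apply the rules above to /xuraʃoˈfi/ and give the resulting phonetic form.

[xərəʃəˈfi]

/x/ (word-initial): no rule targets it → [x].
/u/ meets the environment for rule 2 (in an unstressed syllable) → [ə].
/r/ (between /u/ and /a/) is unaffected → [r].
Rule 2 applies to /a/ (between /r/ and /ʃ/: in an unstressed syllable) → [ə].
/ʃ/ — not in any rule's target class → [ʃ].
/o/ meets the environment for rule 2 (in an unstressed syllable) → [ə].
/f/ stays [f].
/i/ (word-final) fails the environment for rule 2, so it stays [i].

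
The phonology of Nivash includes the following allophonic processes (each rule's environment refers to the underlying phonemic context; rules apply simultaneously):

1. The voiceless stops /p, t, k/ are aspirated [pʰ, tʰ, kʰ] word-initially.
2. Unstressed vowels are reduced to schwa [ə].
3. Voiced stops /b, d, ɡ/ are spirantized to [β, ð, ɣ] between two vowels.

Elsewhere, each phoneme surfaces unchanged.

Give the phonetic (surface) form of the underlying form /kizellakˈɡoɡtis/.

Rule 1 applies to /k/ (word-initial: word-initially) → [kʰ].
/i/ (between /k/ and /z/): in an unstressed syllable, so rule 2 applies → [ə].
/z/ stays [z].
/e/ — between /z/ and /l/, in an unstressed syllable — surfaces as [ə] (rule 2).
/l/ (between /e/ and /l/) is unaffected → [l].
/l/ (between /l/ and /a/): no rule targets it → [l].
/a/ — between /l/ and /k/, in an unstressed syllable — surfaces as [ə] (rule 2).
/k/ (between /a/ and /ɡ/) is in the target of rule 1 but the environment (word-initially) is not met → [k].
/ɡ/ (between /k/ and /o/): rule 3 targets it, but not between two vowels → unchanged [ɡ].
/o/ — between /ɡ/ and /ɡ/; rule 2 does not apply here → [o].
/ɡ/ — between /o/ and /t/; rule 3 does not apply here → [ɡ].
/t/ — between /ɡ/ and /i/; rule 1 does not apply here → [t].
Rule 2 applies to /i/ (between /t/ and /s/: in an unstressed syllable) → [ə].
/s/ (word-final): no rule targets it → [s].

[kʰəzəlləkˈɡoɡtəs]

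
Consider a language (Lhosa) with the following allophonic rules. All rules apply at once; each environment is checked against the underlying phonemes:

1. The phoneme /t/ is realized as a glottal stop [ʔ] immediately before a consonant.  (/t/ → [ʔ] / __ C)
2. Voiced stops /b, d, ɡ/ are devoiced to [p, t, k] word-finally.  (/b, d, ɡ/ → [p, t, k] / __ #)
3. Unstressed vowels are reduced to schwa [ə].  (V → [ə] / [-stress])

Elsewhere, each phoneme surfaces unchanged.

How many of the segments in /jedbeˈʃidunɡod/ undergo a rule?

Segments that undergo a rule: /e/ → [ə] (rule 3); /e/ → [ə] (rule 3); /u/ → [ə] (rule 3); /o/ → [ə] (rule 3); /d/ → [t] (rule 2).
All other segments surface unchanged.

5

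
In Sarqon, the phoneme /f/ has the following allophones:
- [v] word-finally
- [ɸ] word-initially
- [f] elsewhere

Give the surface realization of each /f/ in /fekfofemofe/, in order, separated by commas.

Occurrence 1 (position 1): word-initially → [ɸ].
Occurrence 2 (position 4): no conditioning environment matches → elsewhere allophone [f].
Occurrence 3 (position 6): no conditioning environment matches → elsewhere allophone [f].
Occurrence 4 (position 10): no conditioning environment matches → elsewhere allophone [f].

[ɸ], [f], [f], [f]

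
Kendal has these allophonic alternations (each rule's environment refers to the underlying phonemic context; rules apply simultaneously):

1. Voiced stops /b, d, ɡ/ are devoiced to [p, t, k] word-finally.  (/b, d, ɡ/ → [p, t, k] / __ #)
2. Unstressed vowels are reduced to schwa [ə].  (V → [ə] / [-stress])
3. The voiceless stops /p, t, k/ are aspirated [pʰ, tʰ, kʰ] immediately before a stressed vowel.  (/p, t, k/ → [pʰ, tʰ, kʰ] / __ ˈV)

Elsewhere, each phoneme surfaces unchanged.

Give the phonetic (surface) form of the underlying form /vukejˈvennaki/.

/v/ (word-initial): no rule targets it → [v].
/u/ meets the environment for rule 2 (in an unstressed syllable) → [ə].
/k/ (between /u/ and /e/) fails the environment for rule 3, so it stays [k].
Rule 2 applies to /e/ (between /k/ and /j/: in an unstressed syllable) → [ə].
/j/ — not in any rule's target class → [j].
/v/ stays [v].
/e/ (between /v/ and /n/): rule 2 targets it, but not in an unstressed syllable → unchanged [e].
/n/ — not in any rule's target class → [n].
/n/ (between /n/ and /a/): no rule targets it → [n].
Rule 2 applies to /a/ (between /n/ and /k/: in an unstressed syllable) → [ə].
/k/ (between /a/ and /i/): rule 3 targets it, but not immediately before a stressed vowel → unchanged [k].
/i/ (word-final): in an unstressed syllable, so rule 2 applies → [ə].

[vəkəjˈvennəkə]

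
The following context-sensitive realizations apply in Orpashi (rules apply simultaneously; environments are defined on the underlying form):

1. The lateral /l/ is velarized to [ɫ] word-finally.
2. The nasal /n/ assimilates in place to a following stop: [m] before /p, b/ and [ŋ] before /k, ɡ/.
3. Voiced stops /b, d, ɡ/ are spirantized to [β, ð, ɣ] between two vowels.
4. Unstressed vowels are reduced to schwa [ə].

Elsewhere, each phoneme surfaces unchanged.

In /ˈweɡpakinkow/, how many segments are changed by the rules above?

4

Segments that undergo a rule: /a/ → [ə] (rule 4); /i/ → [ə] (rule 4); /n/ → [ŋ] (rule 2); /o/ → [ə] (rule 4).
All other segments surface unchanged.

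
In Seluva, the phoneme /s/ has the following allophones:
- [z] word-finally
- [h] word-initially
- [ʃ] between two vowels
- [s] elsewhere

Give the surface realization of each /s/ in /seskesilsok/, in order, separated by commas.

[h], [s], [ʃ], [s]

Occurrence 1 (position 1): word-initially → [h].
Occurrence 2 (position 3): no conditioning environment matches → elsewhere allophone [s].
Occurrence 3 (position 6): between two vowels → [ʃ].
Occurrence 4 (position 9): no conditioning environment matches → elsewhere allophone [s].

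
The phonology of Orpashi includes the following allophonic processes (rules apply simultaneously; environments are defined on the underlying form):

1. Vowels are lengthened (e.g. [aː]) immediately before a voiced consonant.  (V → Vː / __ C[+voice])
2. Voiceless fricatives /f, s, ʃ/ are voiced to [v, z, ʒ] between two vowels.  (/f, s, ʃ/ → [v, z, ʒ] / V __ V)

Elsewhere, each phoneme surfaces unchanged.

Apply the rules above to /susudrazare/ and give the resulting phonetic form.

[suzuːdraːzaːre]

/s/ (word-initial) is in the target of rule 2 but the environment (between two vowels) is not met → [s].
/u/ (between /s/ and /s/) fails the environment for rule 1, so it stays [u].
/s/ (between /u/ and /u/): between two vowels, so rule 2 applies → [z].
/u/ — between /s/ and /d/, before a voiced consonant — surfaces as [uː] (rule 1).
/d/ (between /u/ and /r/): no rule targets it → [d].
/r/ (between /d/ and /a/): no rule targets it → [r].
Rule 1 applies to /a/ (between /r/ and /z/: before a voiced consonant) → [aː].
/z/ stays [z].
/a/ (between /z/ and /r/): before a voiced consonant, so rule 1 applies → [aː].
/r/ stays [r].
/e/ (word-final) fails the environment for rule 1, so it stays [e].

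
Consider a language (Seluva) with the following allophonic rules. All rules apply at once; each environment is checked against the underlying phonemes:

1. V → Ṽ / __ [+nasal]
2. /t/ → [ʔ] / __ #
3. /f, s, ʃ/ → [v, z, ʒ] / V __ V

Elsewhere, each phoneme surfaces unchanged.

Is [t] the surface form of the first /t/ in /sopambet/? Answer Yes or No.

Rule 2 applies to /t/ (word-final: word-finally) → [ʔ].
The actual realization is [ʔ], not [t].

No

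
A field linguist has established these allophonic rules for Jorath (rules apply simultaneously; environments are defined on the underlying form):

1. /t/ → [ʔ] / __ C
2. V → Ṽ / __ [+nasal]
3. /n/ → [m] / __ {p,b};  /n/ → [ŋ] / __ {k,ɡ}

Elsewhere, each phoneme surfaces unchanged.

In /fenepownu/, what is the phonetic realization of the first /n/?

/n/ (between /e/ and /e/) fails the environment for rule 3, so it stays [n].

[n]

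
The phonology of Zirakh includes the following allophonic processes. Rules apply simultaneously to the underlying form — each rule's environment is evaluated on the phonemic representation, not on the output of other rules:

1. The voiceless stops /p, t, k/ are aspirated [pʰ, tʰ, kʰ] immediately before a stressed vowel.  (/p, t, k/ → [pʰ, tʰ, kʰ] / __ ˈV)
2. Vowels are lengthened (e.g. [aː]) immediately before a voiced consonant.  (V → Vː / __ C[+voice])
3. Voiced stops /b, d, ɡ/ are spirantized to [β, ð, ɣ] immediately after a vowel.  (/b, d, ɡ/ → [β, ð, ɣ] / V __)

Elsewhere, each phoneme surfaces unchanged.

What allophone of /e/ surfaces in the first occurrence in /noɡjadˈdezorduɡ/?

[eː]

Rule 2 applies to /e/ (between /d/ and /z/: before a voiced consonant) → [eː].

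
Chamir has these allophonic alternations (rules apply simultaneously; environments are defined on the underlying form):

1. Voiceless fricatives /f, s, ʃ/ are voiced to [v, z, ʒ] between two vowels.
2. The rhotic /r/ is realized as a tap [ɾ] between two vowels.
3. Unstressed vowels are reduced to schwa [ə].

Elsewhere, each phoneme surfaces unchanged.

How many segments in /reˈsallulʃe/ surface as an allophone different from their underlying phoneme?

Segments that undergo a rule: /e/ → [ə] (rule 3); /s/ → [z] (rule 1); /u/ → [ə] (rule 3); /e/ → [ə] (rule 3).
All other segments surface unchanged.

4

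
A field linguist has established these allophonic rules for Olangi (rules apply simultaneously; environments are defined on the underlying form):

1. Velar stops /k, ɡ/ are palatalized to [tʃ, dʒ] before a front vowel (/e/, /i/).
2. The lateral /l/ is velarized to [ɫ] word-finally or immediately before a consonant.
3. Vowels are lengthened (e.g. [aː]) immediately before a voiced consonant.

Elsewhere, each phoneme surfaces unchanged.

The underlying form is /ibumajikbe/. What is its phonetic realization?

[iːbuːmaːjikbe]

Rule 3 applies to /i/ (word-initial: before a voiced consonant) → [iː].
/b/ — not in any rule's target class → [b].
/u/ (between /b/ and /m/) occurs before a voiced consonant → [uː] by rule 3.
/m/ stays [m].
/a/ (between /m/ and /j/) occurs before a voiced consonant → [aː] by rule 3.
/j/ (between /a/ and /i/) is unaffected → [j].
/i/ (between /j/ and /k/) fails the environment for rule 3, so it stays [i].
/k/ (between /i/ and /b/) fails the environment for rule 1, so it stays [k].
/b/ (between /k/ and /e/): no rule targets it → [b].
/e/ (word-final) fails the environment for rule 3, so it stays [e].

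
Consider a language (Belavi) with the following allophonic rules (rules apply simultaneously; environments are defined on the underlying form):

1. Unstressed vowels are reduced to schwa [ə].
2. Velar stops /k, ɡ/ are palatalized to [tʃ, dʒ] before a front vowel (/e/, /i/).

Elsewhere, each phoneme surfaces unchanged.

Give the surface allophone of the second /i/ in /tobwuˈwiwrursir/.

[ə]

Rule 1 applies to /i/ (between /s/ and /r/: in an unstressed syllable) → [ə].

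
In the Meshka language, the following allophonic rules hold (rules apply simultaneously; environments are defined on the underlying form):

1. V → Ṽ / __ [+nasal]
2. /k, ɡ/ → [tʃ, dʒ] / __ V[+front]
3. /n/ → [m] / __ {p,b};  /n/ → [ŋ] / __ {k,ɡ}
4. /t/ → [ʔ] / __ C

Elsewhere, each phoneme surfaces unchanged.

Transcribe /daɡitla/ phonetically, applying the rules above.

/d/ — not in any rule's target class → [d].
/a/ (between /d/ and /ɡ/) fails the environment for rule 1, so it stays [a].
/ɡ/ meets the environment for rule 2 (before a front vowel) → [dʒ].
/i/ (between /ɡ/ and /t/): rule 1 targets it, but not before a nasal consonant → unchanged [i].
/t/ meets the environment for rule 4 (immediately before a consonant) → [ʔ].
/l/ (between /t/ and /a/): no rule targets it → [l].
/a/ (word-final) is in the target of rule 1 but the environment (before a nasal consonant) is not met → [a].

[dadʒiʔla]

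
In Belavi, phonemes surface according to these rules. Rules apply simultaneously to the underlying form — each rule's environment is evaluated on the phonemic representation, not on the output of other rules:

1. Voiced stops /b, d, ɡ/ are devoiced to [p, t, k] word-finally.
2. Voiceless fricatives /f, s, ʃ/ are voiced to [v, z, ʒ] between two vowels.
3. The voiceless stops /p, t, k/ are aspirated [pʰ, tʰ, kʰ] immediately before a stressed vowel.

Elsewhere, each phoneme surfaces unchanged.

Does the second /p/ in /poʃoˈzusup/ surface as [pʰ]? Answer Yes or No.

/p/ — word-final; rule 3 does not apply here → [p].
The actual realization is [p], not [pʰ].

No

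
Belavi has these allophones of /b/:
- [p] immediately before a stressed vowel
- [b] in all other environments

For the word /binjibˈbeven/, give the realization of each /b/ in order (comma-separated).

Occurrence 1 (position 1): no conditioning environment matches → elsewhere allophone [b].
Occurrence 2 (position 6): no conditioning environment matches → elsewhere allophone [b].
Occurrence 3 (position 7): immediately before a stressed vowel → [p].

[b], [b], [p]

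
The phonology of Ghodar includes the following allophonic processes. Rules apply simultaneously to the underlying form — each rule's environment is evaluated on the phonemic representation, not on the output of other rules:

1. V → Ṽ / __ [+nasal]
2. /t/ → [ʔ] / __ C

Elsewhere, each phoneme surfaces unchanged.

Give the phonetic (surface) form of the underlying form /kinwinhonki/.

[kĩnwĩnhõnki]

/i/ (between /k/ and /n/): before a nasal consonant, so rule 1 applies → [ĩ].
/i/ — between /w/ and /n/, before a nasal consonant — surfaces as [ĩ] (rule 1).
/o/ (between /h/ and /n/) occurs before a nasal consonant → [õ] by rule 1.
/i/ (word-final) fails the environment for rule 1, so it stays [i].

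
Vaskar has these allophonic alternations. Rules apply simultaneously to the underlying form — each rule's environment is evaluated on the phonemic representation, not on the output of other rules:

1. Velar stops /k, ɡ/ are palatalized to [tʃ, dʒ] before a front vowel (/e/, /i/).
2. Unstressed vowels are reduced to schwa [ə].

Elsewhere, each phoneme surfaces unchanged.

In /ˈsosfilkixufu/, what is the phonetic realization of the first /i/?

/i/ — between /f/ and /l/, in an unstressed syllable — surfaces as [ə] (rule 2).

[ə]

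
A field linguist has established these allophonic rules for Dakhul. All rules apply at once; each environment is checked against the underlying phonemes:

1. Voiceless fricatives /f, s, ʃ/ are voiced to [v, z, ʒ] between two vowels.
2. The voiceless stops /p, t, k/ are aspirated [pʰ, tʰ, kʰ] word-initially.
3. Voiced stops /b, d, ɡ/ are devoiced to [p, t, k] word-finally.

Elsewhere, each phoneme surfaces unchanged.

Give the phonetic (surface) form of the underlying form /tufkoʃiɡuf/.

[tʰufkoʒiɡuf]

/t/ meets the environment for rule 2 (word-initially) → [tʰ].
/f/ (between /u/ and /k/) fails the environment for rule 1, so it stays [f].
/k/ — between /f/ and /o/; rule 2 does not apply here → [k].
/ʃ/ (between /o/ and /i/) occurs between two vowels → [ʒ] by rule 1.
/ɡ/ (between /i/ and /u/): rule 3 targets it, but not word-finally → unchanged [ɡ].
/f/ (word-final) is in the target of rule 1 but the environment (between two vowels) is not met → [f].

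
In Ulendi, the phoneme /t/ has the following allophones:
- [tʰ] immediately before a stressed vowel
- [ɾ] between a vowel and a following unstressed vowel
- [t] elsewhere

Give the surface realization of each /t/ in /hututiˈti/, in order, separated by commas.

Occurrence 1 (position 3): between a vowel and an unstressed vowel → [ɾ].
Occurrence 2 (position 5): between a vowel and an unstressed vowel → [ɾ].
Occurrence 3 (position 7): immediately before a stressed vowel → [tʰ].

[ɾ], [ɾ], [tʰ]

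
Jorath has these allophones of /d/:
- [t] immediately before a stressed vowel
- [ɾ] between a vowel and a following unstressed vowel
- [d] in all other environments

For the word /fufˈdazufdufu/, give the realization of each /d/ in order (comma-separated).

[t], [d]

Occurrence 1 (position 4): immediately before a stressed vowel → [t].
Occurrence 2 (position 9): no conditioning environment matches → elsewhere allophone [d].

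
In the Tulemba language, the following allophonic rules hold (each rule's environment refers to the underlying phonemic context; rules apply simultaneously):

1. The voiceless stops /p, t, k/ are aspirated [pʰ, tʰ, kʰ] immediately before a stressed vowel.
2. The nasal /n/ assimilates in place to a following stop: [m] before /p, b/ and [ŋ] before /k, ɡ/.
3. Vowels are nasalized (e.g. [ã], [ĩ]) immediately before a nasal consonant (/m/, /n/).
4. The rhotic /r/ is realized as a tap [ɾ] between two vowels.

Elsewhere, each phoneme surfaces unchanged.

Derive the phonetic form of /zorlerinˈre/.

/o/ (between /z/ and /r/) is in the target of rule 3 but the environment (before a nasal consonant) is not met → [o].
/r/ — between /o/ and /l/; rule 4 does not apply here → [r].
/e/ (between /l/ and /r/): rule 3 targets it, but not before a nasal consonant → unchanged [e].
/r/ — between /e/ and /i/, between two vowels — surfaces as [ɾ] (rule 4).
/i/ (between /r/ and /n/): before a nasal consonant, so rule 3 applies → [ĩ].
/n/ (between /i/ and /r/) is in the target of rule 2 but the environment (before a labial or velar stop) is not met → [n].
/r/ (between /n/ and /e/): rule 4 targets it, but not between two vowels → unchanged [r].
/e/ — word-final; rule 3 does not apply here → [e].

[zorleɾĩnˈre]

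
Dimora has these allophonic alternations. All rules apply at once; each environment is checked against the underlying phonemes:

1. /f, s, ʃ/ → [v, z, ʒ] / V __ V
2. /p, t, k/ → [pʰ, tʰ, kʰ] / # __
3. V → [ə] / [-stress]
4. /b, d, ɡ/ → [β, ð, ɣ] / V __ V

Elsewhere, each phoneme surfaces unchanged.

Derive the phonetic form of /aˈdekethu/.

Rule 3 applies to /a/ (word-initial: in an unstressed syllable) → [ə].
Rule 4 applies to /d/ (between /a/ and /e/: between two vowels) → [ð].
/e/ — between /d/ and /k/; rule 3 does not apply here → [e].
/k/ — between /e/ and /e/; rule 2 does not apply here → [k].
/e/ (between /k/ and /t/): in an unstressed syllable, so rule 3 applies → [ə].
/t/ — between /e/ and /h/; rule 2 does not apply here → [t].
/h/ (between /t/ and /u/): no rule targets it → [h].
/u/ meets the environment for rule 3 (in an unstressed syllable) → [ə].

[əˈðekəthə]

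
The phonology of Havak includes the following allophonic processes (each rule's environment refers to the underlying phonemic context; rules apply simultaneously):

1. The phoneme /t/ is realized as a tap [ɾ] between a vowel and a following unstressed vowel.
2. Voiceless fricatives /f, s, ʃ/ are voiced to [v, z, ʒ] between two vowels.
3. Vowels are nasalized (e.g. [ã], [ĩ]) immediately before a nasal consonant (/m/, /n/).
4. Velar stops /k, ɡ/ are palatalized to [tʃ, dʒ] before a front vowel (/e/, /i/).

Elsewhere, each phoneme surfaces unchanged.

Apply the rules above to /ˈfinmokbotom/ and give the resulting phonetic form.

/f/ (word-initial) is in the target of rule 2 but the environment (between two vowels) is not met → [f].
/i/ meets the environment for rule 3 (before a nasal consonant) → [ĩ].
/n/ (between /i/ and /m/) is unaffected → [n].
/m/ (between /n/ and /o/) is unaffected → [m].
/o/ (between /m/ and /k/) fails the environment for rule 3, so it stays [o].
/k/ (between /o/ and /b/) fails the environment for rule 4, so it stays [k].
/b/ (between /k/ and /o/) is unaffected → [b].
/o/ (between /b/ and /t/): rule 3 targets it, but not before a nasal consonant → unchanged [o].
Rule 1 applies to /t/ (between /o/ and /o/: between a vowel and a following unstressed vowel) → [ɾ].
/o/ (between /t/ and /m/): before a nasal consonant, so rule 3 applies → [õ].
/m/ (word-final): no rule targets it → [m].

[ˈfĩnmokboɾõm]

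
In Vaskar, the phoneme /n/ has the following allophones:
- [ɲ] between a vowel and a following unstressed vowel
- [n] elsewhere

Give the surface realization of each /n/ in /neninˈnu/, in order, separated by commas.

Occurrence 1 (position 1): no conditioning environment matches → elsewhere allophone [n].
Occurrence 2 (position 3): between a vowel and a following unstressed vowel → [ɲ].
Occurrence 3 (position 5): no conditioning environment matches → elsewhere allophone [n].
Occurrence 4 (position 6): no conditioning environment matches → elsewhere allophone [n].

[n], [ɲ], [n], [n]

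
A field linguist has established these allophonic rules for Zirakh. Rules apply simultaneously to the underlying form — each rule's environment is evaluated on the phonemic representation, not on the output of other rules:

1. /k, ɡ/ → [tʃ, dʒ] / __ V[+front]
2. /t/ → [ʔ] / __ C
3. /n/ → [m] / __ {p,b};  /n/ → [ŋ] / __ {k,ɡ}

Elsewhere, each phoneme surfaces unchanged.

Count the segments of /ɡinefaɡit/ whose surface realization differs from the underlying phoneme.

Segments that undergo a rule: /ɡ/ → [dʒ] (rule 1); /ɡ/ → [dʒ] (rule 1).
All other segments surface unchanged.

2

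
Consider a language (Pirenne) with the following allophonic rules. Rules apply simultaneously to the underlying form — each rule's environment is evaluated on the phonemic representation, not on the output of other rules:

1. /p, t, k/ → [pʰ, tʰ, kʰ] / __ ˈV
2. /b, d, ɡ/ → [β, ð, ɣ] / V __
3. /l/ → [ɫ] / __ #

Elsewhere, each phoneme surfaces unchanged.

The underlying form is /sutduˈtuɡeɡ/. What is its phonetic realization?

[sutduˈtʰuɣeɣ]

/s/ (word-initial): no rule targets it → [s].
/u/ — not in any rule's target class → [u].
/t/ (between /u/ and /d/): rule 1 targets it, but not immediately before a stressed vowel → unchanged [t].
/d/ (between /t/ and /u/) fails the environment for rule 2, so it stays [d].
/u/ (between /d/ and /t/) is unaffected → [u].
/t/ (between /u/ and /u/) occurs immediately before a stressed vowel → [tʰ] by rule 1.
/u/ stays [u].
/ɡ/ (between /u/ and /e/): immediately after a vowel, so rule 2 applies → [ɣ].
/e/ (between /ɡ/ and /ɡ/) is unaffected → [e].
/ɡ/ — word-final, immediately after a vowel — surfaces as [ɣ] (rule 2).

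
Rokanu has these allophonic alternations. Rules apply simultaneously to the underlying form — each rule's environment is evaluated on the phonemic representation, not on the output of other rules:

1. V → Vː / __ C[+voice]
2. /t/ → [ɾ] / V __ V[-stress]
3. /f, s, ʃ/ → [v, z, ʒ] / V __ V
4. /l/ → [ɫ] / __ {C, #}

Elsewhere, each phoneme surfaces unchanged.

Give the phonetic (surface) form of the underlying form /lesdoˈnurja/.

[lesdoːˈnuːrja]

/l/ (word-initial) fails the environment for rule 4, so it stays [l].
/e/ (between /l/ and /s/) fails the environment for rule 1, so it stays [e].
/s/ — between /e/ and /d/; rule 3 does not apply here → [s].
/d/ — not in any rule's target class → [d].
/o/ meets the environment for rule 1 (before a voiced consonant) → [oː].
/n/ stays [n].
/u/ meets the environment for rule 1 (before a voiced consonant) → [uː].
/r/ (between /u/ and /j/): no rule targets it → [r].
/j/ — not in any rule's target class → [j].
/a/ (word-final): rule 1 targets it, but not before a voiced consonant → unchanged [a].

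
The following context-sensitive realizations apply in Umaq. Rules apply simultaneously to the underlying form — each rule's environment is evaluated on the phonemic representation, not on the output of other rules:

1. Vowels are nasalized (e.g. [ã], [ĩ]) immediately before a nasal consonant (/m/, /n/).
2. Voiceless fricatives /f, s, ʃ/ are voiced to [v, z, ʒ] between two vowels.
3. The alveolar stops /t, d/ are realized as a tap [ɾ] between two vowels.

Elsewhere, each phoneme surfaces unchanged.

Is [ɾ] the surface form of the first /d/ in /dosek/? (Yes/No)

No

/d/ (word-initial) is in the target of rule 3 but the environment (between two vowels) is not met → [d].
The actual realization is [d], not [ɾ].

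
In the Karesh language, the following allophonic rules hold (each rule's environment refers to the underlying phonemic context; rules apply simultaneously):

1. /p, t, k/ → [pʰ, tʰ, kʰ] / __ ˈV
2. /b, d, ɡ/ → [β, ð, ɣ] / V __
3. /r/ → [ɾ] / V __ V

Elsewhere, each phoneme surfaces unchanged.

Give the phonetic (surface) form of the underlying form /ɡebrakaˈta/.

/ɡ/ (word-initial) is in the target of rule 2 but the environment (immediately after a vowel) is not met → [ɡ].
/e/ — not in any rule's target class → [e].
Rule 2 applies to /b/ (between /e/ and /r/: immediately after a vowel) → [β].
/r/ — between /b/ and /a/; rule 3 does not apply here → [r].
/a/ — not in any rule's target class → [a].
/k/ (between /a/ and /a/): rule 1 targets it, but not immediately before a stressed vowel → unchanged [k].
/a/ stays [a].
/t/ (between /a/ and /a/): immediately before a stressed vowel, so rule 1 applies → [tʰ].
/a/ — not in any rule's target class → [a].

[ɡeβrakaˈtʰa]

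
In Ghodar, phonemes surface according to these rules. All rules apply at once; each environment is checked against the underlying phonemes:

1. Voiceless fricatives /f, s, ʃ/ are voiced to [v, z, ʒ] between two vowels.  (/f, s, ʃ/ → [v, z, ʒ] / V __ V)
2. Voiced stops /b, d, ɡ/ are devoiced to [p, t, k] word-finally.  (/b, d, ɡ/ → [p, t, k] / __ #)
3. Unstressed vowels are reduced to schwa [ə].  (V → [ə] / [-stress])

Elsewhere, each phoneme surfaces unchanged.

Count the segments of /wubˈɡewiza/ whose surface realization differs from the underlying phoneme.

Segments that undergo a rule: /u/ → [ə] (rule 3); /i/ → [ə] (rule 3); /a/ → [ə] (rule 3).
All other segments surface unchanged.

3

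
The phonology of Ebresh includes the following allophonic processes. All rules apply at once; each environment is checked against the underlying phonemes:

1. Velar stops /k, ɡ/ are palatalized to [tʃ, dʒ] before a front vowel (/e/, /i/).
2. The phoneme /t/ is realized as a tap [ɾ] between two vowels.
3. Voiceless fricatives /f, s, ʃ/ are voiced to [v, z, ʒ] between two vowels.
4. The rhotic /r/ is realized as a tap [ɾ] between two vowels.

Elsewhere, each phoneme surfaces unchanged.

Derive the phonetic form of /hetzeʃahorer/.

/h/ stays [h].
/e/ (between /h/ and /t/) is unaffected → [e].
/t/ — between /e/ and /z/; rule 2 does not apply here → [t].
/z/ (between /t/ and /e/) is unaffected → [z].
/e/ — not in any rule's target class → [e].
/ʃ/ meets the environment for rule 3 (between two vowels) → [ʒ].
/a/ — not in any rule's target class → [a].
/h/ — not in any rule's target class → [h].
/o/ (between /h/ and /r/) is unaffected → [o].
/r/ — between /o/ and /e/, between two vowels — surfaces as [ɾ] (rule 4).
/e/ (between /r/ and /r/): no rule targets it → [e].
/r/ — word-final; rule 4 does not apply here → [r].

[hetzeʒahoɾer]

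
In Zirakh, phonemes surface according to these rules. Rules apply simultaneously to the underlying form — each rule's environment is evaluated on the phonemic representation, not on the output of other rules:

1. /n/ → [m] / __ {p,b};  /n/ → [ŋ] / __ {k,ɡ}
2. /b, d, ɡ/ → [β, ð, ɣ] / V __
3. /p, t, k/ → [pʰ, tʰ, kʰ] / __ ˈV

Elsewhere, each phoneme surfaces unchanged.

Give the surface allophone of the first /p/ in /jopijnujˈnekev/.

/p/ — between /o/ and /i/; rule 3 does not apply here → [p].

[p]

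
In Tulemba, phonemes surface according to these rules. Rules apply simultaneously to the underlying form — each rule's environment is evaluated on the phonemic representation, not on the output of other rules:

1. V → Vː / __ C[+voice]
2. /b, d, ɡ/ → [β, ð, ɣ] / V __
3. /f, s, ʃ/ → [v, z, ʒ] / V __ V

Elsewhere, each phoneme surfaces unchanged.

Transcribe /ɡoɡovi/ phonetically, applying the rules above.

[ɡoːɣoːvi]

/ɡ/ (word-initial) is in the target of rule 2 but the environment (immediately after a vowel) is not met → [ɡ].
Rule 1 applies to /o/ (between /ɡ/ and /ɡ/: before a voiced consonant) → [oː].
/ɡ/ (between /o/ and /o/) occurs immediately after a vowel → [ɣ] by rule 2.
/o/ (between /ɡ/ and /v/) occurs before a voiced consonant → [oː] by rule 1.
/i/ (word-final) fails the environment for rule 1, so it stays [i].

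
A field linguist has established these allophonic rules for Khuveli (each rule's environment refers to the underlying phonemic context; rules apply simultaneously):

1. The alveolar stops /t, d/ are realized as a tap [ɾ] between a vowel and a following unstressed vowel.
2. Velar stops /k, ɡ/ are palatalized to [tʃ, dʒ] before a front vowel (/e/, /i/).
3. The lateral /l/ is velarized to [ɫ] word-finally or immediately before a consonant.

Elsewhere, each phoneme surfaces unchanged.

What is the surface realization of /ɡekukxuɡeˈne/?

/ɡ/ (word-initial): before a front vowel, so rule 2 applies → [dʒ].
/k/ (between /e/ and /u/) is in the target of rule 2 but the environment (before a front vowel) is not met → [k].
/k/ (between /u/ and /x/) is in the target of rule 2 but the environment (before a front vowel) is not met → [k].
/ɡ/ (between /u/ and /e/) occurs before a front vowel → [dʒ] by rule 2.

[dʒekukxudʒeˈne]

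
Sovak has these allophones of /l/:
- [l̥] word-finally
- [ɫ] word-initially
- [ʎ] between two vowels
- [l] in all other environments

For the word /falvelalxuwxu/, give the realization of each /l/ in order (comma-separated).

Occurrence 1 (position 3): no conditioning environment matches → elsewhere allophone [l].
Occurrence 2 (position 6): between two vowels → [ʎ].
Occurrence 3 (position 8): no conditioning environment matches → elsewhere allophone [l].

[l], [ʎ], [l]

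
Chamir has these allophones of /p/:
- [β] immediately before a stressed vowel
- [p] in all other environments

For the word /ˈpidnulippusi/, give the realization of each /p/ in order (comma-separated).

Occurrence 1 (position 1): immediately before a stressed vowel → [β].
Occurrence 2 (position 8): no conditioning environment matches → elsewhere allophone [p].
Occurrence 3 (position 9): no conditioning environment matches → elsewhere allophone [p].

[β], [p], [p]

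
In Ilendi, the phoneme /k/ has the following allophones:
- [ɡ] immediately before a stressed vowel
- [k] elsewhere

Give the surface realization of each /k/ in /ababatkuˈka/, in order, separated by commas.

[k], [ɡ]

Occurrence 1 (position 7): no conditioning environment matches → elsewhere allophone [k].
Occurrence 2 (position 9): immediately before a stressed vowel → [ɡ].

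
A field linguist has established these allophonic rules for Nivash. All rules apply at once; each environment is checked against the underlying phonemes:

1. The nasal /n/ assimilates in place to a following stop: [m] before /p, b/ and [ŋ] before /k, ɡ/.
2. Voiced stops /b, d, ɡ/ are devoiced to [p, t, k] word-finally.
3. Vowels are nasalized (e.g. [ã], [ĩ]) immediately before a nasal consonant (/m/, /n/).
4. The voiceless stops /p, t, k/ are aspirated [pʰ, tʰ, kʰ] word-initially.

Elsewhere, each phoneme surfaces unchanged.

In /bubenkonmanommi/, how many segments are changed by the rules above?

Segments that undergo a rule: /e/ → [ẽ] (rule 3); /n/ → [ŋ] (rule 1); /o/ → [õ] (rule 3); /a/ → [ã] (rule 3); /o/ → [õ] (rule 3).
All other segments surface unchanged.

5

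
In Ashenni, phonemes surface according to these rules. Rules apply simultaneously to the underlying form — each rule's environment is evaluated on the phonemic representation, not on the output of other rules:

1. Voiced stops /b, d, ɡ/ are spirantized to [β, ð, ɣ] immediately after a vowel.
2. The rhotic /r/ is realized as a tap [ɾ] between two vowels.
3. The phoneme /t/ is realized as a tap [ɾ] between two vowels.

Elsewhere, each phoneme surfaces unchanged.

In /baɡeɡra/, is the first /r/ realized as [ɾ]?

/r/ — between /ɡ/ and /a/; rule 2 does not apply here → [r].
The actual realization is [r], not [ɾ].

No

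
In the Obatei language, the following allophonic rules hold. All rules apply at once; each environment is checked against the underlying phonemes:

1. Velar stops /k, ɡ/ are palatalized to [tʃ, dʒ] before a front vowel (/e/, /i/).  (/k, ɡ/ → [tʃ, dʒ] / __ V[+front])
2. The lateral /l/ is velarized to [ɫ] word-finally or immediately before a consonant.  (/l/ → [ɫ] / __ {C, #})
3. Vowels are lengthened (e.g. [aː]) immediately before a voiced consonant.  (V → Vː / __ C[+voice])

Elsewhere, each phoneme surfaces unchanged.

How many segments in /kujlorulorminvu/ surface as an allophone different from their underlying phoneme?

Segments that undergo a rule: /u/ → [uː] (rule 3); /o/ → [oː] (rule 3); /u/ → [uː] (rule 3); /o/ → [oː] (rule 3); /i/ → [iː] (rule 3).
All other segments surface unchanged.

5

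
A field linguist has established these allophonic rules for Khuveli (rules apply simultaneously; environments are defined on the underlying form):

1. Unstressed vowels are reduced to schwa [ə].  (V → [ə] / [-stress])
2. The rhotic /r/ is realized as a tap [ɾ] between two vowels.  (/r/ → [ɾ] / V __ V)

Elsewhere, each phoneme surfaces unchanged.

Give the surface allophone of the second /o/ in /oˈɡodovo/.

/o/ (between /ɡ/ and /d/) fails the environment for rule 1, so it stays [o].

[o]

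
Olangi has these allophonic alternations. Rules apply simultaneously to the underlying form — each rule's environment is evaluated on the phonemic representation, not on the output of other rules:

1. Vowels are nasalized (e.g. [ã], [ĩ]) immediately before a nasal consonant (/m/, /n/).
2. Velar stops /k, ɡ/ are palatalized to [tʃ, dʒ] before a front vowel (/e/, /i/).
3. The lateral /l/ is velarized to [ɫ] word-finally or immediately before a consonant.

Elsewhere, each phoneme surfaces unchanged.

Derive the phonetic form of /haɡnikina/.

[haɡnitʃĩna]

/a/ (between /h/ and /ɡ/) is in the target of rule 1 but the environment (before a nasal consonant) is not met → [a].
/ɡ/ (between /a/ and /n/) fails the environment for rule 2, so it stays [ɡ].
/i/ (between /n/ and /k/) fails the environment for rule 1, so it stays [i].
/k/ (between /i/ and /i/) occurs before a front vowel → [tʃ] by rule 2.
Rule 1 applies to /i/ (between /k/ and /n/: before a nasal consonant) → [ĩ].
/a/ (word-final) fails the environment for rule 1, so it stays [a].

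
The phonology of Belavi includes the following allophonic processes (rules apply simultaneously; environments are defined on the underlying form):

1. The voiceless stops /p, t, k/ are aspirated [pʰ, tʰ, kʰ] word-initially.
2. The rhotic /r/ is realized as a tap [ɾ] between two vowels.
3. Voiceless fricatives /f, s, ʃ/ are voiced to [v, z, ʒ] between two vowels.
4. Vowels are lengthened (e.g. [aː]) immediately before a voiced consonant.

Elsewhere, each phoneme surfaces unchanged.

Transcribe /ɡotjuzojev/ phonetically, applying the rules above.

[ɡotjuːzoːjeːv]

/o/ (between /ɡ/ and /t/): rule 4 targets it, but not before a voiced consonant → unchanged [o].
/t/ (between /o/ and /j/): rule 1 targets it, but not word-initially → unchanged [t].
/u/ — between /j/ and /z/, before a voiced consonant — surfaces as [uː] (rule 4).
Rule 4 applies to /o/ (between /z/ and /j/: before a voiced consonant) → [oː].
Rule 4 applies to /e/ (between /j/ and /v/: before a voiced consonant) → [eː].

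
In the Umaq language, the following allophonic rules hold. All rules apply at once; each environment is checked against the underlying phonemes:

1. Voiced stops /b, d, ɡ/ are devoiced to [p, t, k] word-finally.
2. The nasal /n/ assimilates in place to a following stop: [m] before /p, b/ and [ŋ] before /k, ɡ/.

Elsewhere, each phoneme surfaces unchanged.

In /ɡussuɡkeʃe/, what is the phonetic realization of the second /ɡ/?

[ɡ]

/ɡ/ — between /u/ and /k/; rule 1 does not apply here → [ɡ].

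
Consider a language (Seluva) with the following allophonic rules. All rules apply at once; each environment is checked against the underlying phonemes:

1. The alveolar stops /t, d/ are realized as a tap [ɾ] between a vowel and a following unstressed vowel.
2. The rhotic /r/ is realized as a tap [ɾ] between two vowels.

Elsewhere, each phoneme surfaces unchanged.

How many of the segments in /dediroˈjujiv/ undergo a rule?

Segments that undergo a rule: /d/ → [ɾ] (rule 1); /r/ → [ɾ] (rule 2).
All other segments surface unchanged.

2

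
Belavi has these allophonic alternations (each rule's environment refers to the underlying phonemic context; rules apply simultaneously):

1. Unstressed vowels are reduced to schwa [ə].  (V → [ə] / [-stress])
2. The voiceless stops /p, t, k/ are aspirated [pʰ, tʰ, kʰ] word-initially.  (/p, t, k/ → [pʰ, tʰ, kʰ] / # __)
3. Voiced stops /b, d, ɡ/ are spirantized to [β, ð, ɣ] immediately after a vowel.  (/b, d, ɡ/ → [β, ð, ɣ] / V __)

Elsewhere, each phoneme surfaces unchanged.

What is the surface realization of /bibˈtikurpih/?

[bəβˈtikərpəh]

/b/ — word-initial; rule 3 does not apply here → [b].
/i/ meets the environment for rule 1 (in an unstressed syllable) → [ə].
/b/ — between /i/ and /t/, immediately after a vowel — surfaces as [β] (rule 3).
/t/ — between /b/ and /i/; rule 2 does not apply here → [t].
/i/ (between /t/ and /k/): rule 1 targets it, but not in an unstressed syllable → unchanged [i].
/k/ (between /i/ and /u/) fails the environment for rule 2, so it stays [k].
/u/ (between /k/ and /r/) occurs in an unstressed syllable → [ə] by rule 1.
/r/ — not in any rule's target class → [r].
/p/ — between /r/ and /i/; rule 2 does not apply here → [p].
Rule 1 applies to /i/ (between /p/ and /h/: in an unstressed syllable) → [ə].
/h/ stays [h].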